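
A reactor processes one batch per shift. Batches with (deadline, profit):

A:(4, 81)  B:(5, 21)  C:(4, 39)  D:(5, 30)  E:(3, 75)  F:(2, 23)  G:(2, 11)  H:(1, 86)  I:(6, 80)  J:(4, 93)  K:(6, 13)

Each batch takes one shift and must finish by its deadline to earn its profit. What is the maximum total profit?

445

Sort by profit descending; place each in the latest free slot ≤ its deadline.
Profit order: J=93 H=86 A=81 I=80 E=75 C=39 D=30 F=23 B=21 K=13 G=11
Assign: J→slot 4, H→slot 1, A→slot 3, I→slot 6, E→slot 2, C skipped, D→slot 5, F skipped, B skipped, K skipped, G skipped.
Slots: [1:H] [2:E] [3:A] [4:J] [5:D] [6:I]
Profit = 86 + 75 + 81 + 93 + 30 + 80 = 445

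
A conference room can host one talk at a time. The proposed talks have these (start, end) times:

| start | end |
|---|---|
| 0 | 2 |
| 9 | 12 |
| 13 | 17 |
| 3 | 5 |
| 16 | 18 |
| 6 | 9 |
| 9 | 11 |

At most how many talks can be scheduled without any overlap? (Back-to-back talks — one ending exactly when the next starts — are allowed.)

5

Order by finish time; keep every interval that doesn't clash with the previous kept one.
By end time: (0,2), (3,5), (6,9), (9,11), (9,12), (13,17), (16,18).
Pick (0,2); next start ≥ 2 → (3,5); next start ≥ 5 → (6,9); next start ≥ 9 → (9,11); next start ≥ 11 → (13,17).
Selected 5 talks.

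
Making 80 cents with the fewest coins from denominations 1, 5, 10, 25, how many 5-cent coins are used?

1

Use the largest denomination that fits, subtract, and repeat.
80 = 3×25 + 1×5
Count of 5: 1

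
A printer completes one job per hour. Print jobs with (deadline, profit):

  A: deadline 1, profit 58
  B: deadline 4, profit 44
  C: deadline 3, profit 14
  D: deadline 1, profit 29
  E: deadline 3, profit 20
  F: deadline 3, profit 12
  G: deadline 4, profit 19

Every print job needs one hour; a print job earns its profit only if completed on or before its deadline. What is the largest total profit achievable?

By profit: A(d1,58), B(d4,44), D(d1,29), E(d3,20), G(d4,19), C(d3,14), F(d3,12)
A→slot 1; B→slot 4; D skipped; E→slot 3; G→slot 2; C skipped; F skipped.
Profit = 58 + 19 + 20 + 44 = 141

141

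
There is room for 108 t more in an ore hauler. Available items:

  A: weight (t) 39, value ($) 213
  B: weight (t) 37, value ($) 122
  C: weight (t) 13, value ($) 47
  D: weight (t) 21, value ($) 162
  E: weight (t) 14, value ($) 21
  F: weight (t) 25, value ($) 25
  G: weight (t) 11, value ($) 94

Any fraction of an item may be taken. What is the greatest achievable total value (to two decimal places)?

595.14

Greedy by value/weight ratio, highest first.
Ratios (sorted): G 8.55, D 7.71, A 5.46, C 3.62, B 3.30, E 1.50, F 1.00
take G (11 @ 94); take D (21 @ 162); take A (39 @ 213); take C (13 @ 47); take 24/37 of B → 79.14. Capacity used 108/108.
Total value = 595.14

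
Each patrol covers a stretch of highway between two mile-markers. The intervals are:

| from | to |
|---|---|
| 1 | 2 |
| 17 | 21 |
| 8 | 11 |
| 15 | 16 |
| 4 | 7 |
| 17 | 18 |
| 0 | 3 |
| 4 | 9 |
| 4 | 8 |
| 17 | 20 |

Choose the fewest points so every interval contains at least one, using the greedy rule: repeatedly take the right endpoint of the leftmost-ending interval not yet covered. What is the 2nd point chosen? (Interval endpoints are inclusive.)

7

Sorted: [1,2] [0,3] [4,7] [4,8] [4,9] [8,11] [15,16] [17,18] [17,20] [17,21]
{[1,2],[0,3]} hit by 2; {[4,7],[4,8],[4,9]} hit by 7; {[8,11]} hit by 11; {[15,16]} hit by 16; {[17,18],[17,20],[17,21]} hit by 18.
Points: 2, 7, 11, 16, 18 (5 total).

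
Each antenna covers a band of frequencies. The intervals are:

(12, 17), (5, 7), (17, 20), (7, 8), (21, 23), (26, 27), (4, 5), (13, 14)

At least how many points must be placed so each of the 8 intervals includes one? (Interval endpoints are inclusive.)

6

Sorted: [4,5] [5,7] [7,8] [13,14] [12,17] [17,20] [21,23] [26,27]
{[4,5],[5,7]} hit by 5; {[7,8]} hit by 8; {[13,14],[12,17]} hit by 14; {[17,20]} hit by 20; {[21,23]} hit by 23; {[26,27]} hit by 27.
Points: 5, 8, 14, 20, 23, 27 (6 total).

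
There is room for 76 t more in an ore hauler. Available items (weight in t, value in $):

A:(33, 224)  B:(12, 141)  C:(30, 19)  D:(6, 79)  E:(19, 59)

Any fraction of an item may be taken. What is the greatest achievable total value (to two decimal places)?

Ratios (sorted): D 13.17, B 11.75, A 6.79, E 3.11, C 0.63
take D (6 @ 79); take B (12 @ 141); take A (33 @ 224); take E (19 @ 59); take 6/30 of C → 3.80. Capacity used 76/76.
Total value = 506.80

506.80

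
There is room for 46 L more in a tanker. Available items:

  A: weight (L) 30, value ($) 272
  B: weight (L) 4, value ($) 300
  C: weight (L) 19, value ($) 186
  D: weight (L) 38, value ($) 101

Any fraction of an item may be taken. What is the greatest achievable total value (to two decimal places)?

694.53

Sort by value per unit weight and fill in that order.
Ratios (sorted): B 75.00, C 9.79, A 9.07, D 2.66
take B (4 @ 300); take C (19 @ 186); take 23/30 of A → 208.53. Capacity used 46/46.
Total value = 694.53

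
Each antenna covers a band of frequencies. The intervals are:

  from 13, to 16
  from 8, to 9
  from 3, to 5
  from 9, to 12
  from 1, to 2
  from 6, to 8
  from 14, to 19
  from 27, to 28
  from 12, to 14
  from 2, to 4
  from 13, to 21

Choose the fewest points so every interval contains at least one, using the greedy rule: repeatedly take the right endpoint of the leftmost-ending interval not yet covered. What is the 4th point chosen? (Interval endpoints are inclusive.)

12

Process intervals by earliest right end; each time one isn't hit yet, stab at its right endpoint.
By right end: [1,2]  [2,4]  [3,5]  [6,8]  [8,9]  [9,12]  [12,14]  [13,16]  [14,19]  [13,21]  [27,28]
[1,2] uncovered → point at 2; [3,5] uncovered → point at 5; [6,8] uncovered → point at 8; [9,12] uncovered → point at 12; [13,16] uncovered → point at 16; [27,28] uncovered → point at 28.
Points: 2, 5, 8, 12, 16, 28 (6 total).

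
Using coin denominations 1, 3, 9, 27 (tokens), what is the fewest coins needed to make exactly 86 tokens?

6

Use the largest denomination that fits, subtract, and repeat.
86 = 3×27 + 1×3 + 2×1
Total coins = 3 + 1 + 2 = 6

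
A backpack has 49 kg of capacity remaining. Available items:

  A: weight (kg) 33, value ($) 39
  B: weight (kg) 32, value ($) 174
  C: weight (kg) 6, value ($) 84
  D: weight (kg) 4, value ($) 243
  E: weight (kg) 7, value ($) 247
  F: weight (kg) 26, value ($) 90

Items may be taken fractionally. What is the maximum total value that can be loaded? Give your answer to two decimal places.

748.00

Greedy by value/weight ratio, highest first.
Ratios (sorted): D 60.75, E 35.29, C 14.00, B 5.44, F 3.46, A 1.18
take D (4 @ 243); take E (7 @ 247); take C (6 @ 84); take B (32 @ 174). Capacity used 49/49.
Total value = 748.00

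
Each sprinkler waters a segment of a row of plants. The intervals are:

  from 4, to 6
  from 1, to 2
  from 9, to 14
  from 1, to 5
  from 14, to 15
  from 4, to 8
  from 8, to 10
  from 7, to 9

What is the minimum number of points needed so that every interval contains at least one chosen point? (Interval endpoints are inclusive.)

Sorted: [1,2] [1,5] [4,6] [4,8] [7,9] [8,10] [9,14] [14,15]
{[1,2],[1,5]} hit by 2; {[4,6],[4,8]} hit by 6; {[7,9],[8,10],[9,14]} hit by 9; {[14,15]} hit by 15.
Points: 2, 6, 9, 15 (4 total).

4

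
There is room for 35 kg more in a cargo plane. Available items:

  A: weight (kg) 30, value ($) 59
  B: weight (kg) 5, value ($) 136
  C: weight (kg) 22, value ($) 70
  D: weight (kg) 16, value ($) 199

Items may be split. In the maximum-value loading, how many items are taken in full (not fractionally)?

Greedy by value/weight ratio, highest first.
Order: B (136/5=27.20) > D (199/16=12.44) > C (70/22=3.18) > A (59/30=1.97)
Fill: take B (5 @ 136) → take D (16 @ 199) → take 14/22 of C → 44.55; 35/35 used.
2 item(s) taken whole; one partial (take 14/22 of C).

2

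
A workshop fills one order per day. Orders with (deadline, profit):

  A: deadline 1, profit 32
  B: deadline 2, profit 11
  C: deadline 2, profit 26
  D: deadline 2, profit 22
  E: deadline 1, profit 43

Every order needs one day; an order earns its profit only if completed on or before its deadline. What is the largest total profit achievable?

69

Sort by profit descending; place each in the latest free slot ≤ its deadline.
Profit order: E=43 A=32 C=26 D=22 B=11
Assign: E→slot 1, A skipped, C→slot 2, D skipped, B skipped.
Slots: [1:E] [2:C]
Profit = 43 + 26 = 69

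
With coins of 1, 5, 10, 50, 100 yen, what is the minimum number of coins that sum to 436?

9

Greedy: take as many of the largest coin as possible, then repeat with the remainder.
436 = 4×100 + 3×10 + 1×5 + 1×1
Total coins = 4 + 3 + 1 + 1 = 9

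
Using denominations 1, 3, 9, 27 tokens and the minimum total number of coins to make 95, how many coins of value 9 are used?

95 = 3×27 + 1×9 + 1×3 + 2×1
Count of 9: 1

1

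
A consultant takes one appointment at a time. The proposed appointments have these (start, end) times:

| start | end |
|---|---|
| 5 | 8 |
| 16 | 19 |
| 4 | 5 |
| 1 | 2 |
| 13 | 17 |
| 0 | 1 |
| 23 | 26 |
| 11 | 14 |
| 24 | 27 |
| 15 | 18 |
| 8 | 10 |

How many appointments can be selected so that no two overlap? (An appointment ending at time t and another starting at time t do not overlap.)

8

Greedy by earliest finish: after sorting by end time, pick each interval compatible with the last pick.
Sorted by end: (0,1)  (1,2)  (4,5)  (5,8)  (8,10)  (11,14)  (13,17)  (15,18)  (16,19)  (23,26)  (24,27)
take (0,1); take (1,2); take (4,5); take (5,8); take (8,10); take (11,14); skip (13,17); take (15,18); take (23,26); skip (24,27).
Selected 8 appointments.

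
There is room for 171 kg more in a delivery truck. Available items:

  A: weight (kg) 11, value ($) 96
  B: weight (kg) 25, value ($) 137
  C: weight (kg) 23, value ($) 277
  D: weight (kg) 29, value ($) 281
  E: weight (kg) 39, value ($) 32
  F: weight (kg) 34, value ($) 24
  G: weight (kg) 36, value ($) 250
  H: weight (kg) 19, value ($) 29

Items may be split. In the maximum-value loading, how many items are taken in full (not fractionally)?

Order: C (277/23=12.04) > D (281/29=9.69) > A (96/11=8.73) > G (250/36=6.94) > B (137/25=5.48) > H (29/19=1.53) > E (32/39=0.82) > F (24/34=0.71)
Fill: take C (23 @ 277) → take D (29 @ 281) → take A (11 @ 96) → take G (36 @ 250) → take B (25 @ 137) → take H (19 @ 29) → take 28/39 of E → 22.97; 171/171 used.
6 item(s) taken whole; one partial (take 28/39 of E).

6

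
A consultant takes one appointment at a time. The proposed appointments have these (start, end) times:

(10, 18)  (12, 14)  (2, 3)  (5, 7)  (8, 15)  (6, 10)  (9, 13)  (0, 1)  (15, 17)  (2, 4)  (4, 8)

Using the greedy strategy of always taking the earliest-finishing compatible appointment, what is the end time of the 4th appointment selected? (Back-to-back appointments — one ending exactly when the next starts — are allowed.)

Sorted by end: (0,1)  (2,3)  (2,4)  (5,7)  (4,8)  (6,10)  (9,13)  (12,14)  (8,15)  (15,17)  (10,18)
take (0,1); take (2,3); skip (2,4); take (5,7); skip (6,10); take (9,13); skip (12,14); take (15,17); skip (10,18).
Selected: (0,1) (2,3) (5,7) (9,13) (15,17)

13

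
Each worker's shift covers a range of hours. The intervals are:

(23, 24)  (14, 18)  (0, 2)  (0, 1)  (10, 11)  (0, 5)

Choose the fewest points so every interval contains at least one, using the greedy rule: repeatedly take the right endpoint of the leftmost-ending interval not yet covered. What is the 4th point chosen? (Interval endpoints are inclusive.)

24

Sorted: [0,1] [0,2] [0,5] [10,11] [14,18] [23,24]
{[0,1],[0,2],[0,5]} hit by 1; {[10,11]} hit by 11; {[14,18]} hit by 18; {[23,24]} hit by 24.
Points: 1, 11, 18, 24 (4 total).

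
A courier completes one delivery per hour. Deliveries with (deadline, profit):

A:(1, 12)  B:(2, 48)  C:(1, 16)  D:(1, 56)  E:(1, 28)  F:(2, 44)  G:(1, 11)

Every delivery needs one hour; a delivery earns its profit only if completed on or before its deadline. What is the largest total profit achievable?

By profit: D(d1,56), B(d2,48), F(d2,44), E(d1,28), C(d1,16), A(d1,12), G(d1,11)
D→slot 1; B→slot 2; F skipped; E skipped; C skipped; A skipped; G skipped.
Profit = 56 + 48 = 104

104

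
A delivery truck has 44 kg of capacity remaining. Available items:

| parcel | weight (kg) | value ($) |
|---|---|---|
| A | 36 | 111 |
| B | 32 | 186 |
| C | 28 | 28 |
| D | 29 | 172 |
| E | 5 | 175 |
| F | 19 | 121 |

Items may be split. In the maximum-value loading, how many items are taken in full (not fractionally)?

Greedy by value/weight ratio, highest first.
Ratios (sorted): E 35.00, F 6.37, D 5.93, B 5.81, A 3.08, C 1.00
take E (5 @ 175); take F (19 @ 121); take 20/29 of D → 118.62. Capacity used 44/44.
2 item(s) taken whole; one partial (take 20/29 of D).

2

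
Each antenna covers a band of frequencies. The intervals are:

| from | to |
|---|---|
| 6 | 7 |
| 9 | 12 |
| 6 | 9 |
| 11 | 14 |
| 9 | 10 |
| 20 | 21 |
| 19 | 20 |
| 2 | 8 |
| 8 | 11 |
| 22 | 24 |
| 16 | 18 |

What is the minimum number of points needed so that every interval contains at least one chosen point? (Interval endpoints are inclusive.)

6

Process intervals by earliest right end; each time one isn't hit yet, stab at its right endpoint.
Sorted: [6,7] [2,8] [6,9] [9,10] [8,11] [9,12] [11,14] [16,18] [19,20] [20,21] [22,24]
{[6,7],[2,8],[6,9]} hit by 7; {[9,10],[8,11],[9,12]} hit by 10; {[11,14]} hit by 14; {[16,18]} hit by 18; {[19,20],[20,21]} hit by 20; {[22,24]} hit by 24.
Points: 7, 10, 14, 18, 20, 24 (6 total).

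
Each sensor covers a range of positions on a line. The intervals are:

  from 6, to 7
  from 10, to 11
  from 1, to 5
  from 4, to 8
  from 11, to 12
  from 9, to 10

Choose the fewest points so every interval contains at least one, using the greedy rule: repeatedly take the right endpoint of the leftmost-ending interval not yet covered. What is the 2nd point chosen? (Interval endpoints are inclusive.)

By right end: [1,5]  [6,7]  [4,8]  [9,10]  [10,11]  [11,12]
[1,5] uncovered → point at 5; [6,7] uncovered → point at 7; [9,10] uncovered → point at 10; [11,12] uncovered → point at 12.
Points: 5, 7, 10, 12 (4 total).

7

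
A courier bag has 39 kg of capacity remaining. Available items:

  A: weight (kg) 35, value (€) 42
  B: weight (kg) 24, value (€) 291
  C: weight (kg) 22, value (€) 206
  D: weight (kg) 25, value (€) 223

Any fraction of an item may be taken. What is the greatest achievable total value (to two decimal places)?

431.45

Order: B (291/24=12.12) > C (206/22=9.36) > D (223/25=8.92) > A (42/35=1.20)
Fill: take B (24 @ 291) → take 15/22 of C → 140.45; 39/39 used.
Total value = 431.45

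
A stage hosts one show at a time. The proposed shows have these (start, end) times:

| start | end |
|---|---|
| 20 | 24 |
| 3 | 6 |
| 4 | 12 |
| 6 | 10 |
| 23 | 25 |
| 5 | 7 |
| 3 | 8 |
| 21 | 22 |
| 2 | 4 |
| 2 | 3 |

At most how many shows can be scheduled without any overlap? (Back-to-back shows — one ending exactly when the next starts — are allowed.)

5

Greedy by earliest finish: after sorting by end time, pick each interval compatible with the last pick.
Sorted by end: (2,3)  (2,4)  (3,6)  (5,7)  (3,8)  (6,10)  (4,12)  (21,22)  (20,24)  (23,25)
take (2,3); take (3,6); take (6,10); skip (4,12); take (21,22); take (23,25).
Selected 5 shows.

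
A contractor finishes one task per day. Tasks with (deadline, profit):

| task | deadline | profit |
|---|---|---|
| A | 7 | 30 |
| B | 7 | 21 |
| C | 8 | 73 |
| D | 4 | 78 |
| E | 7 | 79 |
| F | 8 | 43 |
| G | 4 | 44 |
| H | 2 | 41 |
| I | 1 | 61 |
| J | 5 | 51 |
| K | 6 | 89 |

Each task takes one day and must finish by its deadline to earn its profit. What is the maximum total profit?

518

Take jobs in profit order; each goes to the latest open slot no later than its deadline.
By profit: K(d6,89), E(d7,79), D(d4,78), C(d8,73), I(d1,61), J(d5,51), G(d4,44), F(d8,43), H(d2,41), A(d7,30), B(d7,21)
K→slot 6; E→slot 7; D→slot 4; C→slot 8; I→slot 1; J→slot 5; G→slot 3; F→slot 2; H skipped; A skipped; B skipped.
Profit = 61 + 43 + 44 + 78 + 51 + 89 + 79 + 73 = 518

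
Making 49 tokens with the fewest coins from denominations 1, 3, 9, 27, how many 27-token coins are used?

Greedy: take as many of the largest coin as possible, then repeat with the remainder.
49 − 1×27→22 − 2×9→4 − 1×3→1 − 1×1→0
Count of 27: 1

1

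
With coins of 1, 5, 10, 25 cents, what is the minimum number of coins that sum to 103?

7

103 − 4×25→3 − 3×1→0
Total coins = 4 + 3 = 7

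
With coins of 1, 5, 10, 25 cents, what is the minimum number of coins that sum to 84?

Greedy: take as many of the largest coin as possible, then repeat with the remainder.
84 = 3×25 + 1×5 + 4×1
Total coins = 3 + 1 + 4 = 8

8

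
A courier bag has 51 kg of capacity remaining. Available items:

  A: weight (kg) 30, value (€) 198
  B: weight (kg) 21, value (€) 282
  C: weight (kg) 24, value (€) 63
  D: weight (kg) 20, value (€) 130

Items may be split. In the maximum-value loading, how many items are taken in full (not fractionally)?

2

Ratios (sorted): B 13.43, A 6.60, D 6.50, C 2.62
take B (21 @ 282); take A (30 @ 198). Capacity used 51/51.
2 item(s) taken whole.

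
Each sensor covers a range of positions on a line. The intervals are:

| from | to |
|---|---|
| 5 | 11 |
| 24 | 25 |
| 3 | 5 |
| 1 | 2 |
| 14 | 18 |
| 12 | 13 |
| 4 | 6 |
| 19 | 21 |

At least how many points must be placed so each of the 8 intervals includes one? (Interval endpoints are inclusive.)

Process intervals by earliest right end; each time one isn't hit yet, stab at its right endpoint.
Sorted: [1,2] [3,5] [4,6] [5,11] [12,13] [14,18] [19,21] [24,25]
{[1,2]} hit by 2; {[3,5],[4,6],[5,11]} hit by 5; {[12,13]} hit by 13; {[14,18]} hit by 18; {[19,21]} hit by 21; {[24,25]} hit by 25.
Points: 2, 5, 13, 18, 21, 25 (6 total).

6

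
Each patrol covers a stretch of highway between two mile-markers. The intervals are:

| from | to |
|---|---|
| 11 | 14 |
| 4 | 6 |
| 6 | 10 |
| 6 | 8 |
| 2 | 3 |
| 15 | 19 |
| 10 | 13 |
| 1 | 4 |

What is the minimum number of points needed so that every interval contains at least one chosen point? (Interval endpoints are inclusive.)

4

Sorted: [2,3] [1,4] [4,6] [6,8] [6,10] [10,13] [11,14] [15,19]
{[2,3],[1,4]} hit by 3; {[4,6],[6,8],[6,10]} hit by 6; {[10,13],[11,14]} hit by 13; {[15,19]} hit by 19.
Points: 3, 6, 13, 19 (4 total).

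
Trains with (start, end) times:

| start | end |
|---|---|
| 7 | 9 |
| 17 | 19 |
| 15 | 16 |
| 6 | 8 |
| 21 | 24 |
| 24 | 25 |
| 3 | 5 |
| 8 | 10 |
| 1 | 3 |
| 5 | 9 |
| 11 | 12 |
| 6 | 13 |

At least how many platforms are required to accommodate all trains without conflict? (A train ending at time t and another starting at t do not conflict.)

The answer is the maximum number of intervals overlapping at any instant.
starts: [1, 3, 5, 6, 6, 7, 8, 11, 15, 17, 21, 24]
ends:   [3, 5, 8, 9, 9, 10, 12, 13, 16, 19, 24, 25]
s1→1 e3→0 s3→1 e5→0 s5→1 s6→2 s6→3 s7→4  — peak 4.

4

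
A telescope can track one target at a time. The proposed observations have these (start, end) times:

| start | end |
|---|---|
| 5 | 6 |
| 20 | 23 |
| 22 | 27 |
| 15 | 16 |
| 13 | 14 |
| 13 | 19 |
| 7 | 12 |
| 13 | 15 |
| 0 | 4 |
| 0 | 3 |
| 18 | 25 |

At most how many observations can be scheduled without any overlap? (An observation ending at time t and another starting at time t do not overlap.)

6

Sorted by end: (0,3)  (0,4)  (5,6)  (7,12)  (13,14)  (13,15)  (15,16)  (13,19)  (20,23)  (18,25)  (22,27)
take (0,3); take (5,6); take (7,12); take (13,14); skip (13,15); take (15,16); skip (13,19); take (20,23); skip (18,25); skip (22,27).
Selected 6 observations.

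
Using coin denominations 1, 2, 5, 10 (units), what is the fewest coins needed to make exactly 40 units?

40 = 4×10
Total coins = 4 = 4

4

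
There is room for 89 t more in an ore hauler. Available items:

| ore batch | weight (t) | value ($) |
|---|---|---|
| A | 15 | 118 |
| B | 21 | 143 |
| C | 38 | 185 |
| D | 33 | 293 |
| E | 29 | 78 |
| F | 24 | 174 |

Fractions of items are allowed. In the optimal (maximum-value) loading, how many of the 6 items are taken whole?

3

Order: D (293/33=8.88) > A (118/15=7.87) > F (174/24=7.25) > B (143/21=6.81) > C (185/38=4.87) > E (78/29=2.69)
Fill: take D (33 @ 293) → take A (15 @ 118) → take F (24 @ 174) → take 17/21 of B → 115.76; 89/89 used.
3 item(s) taken whole; one partial (take 17/21 of B).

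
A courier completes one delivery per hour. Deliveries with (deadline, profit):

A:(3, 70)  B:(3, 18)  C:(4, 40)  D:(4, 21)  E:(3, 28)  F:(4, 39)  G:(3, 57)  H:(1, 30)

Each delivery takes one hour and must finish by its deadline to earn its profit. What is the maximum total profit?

206

Take jobs in profit order; each goes to the latest open slot no later than its deadline.
By profit: A(d3,70), G(d3,57), C(d4,40), F(d4,39), H(d1,30), E(d3,28), D(d4,21), B(d3,18)
A→slot 3; G→slot 2; C→slot 4; F→slot 1; H skipped; E skipped; D skipped; B skipped.
Profit = 39 + 57 + 70 + 40 = 206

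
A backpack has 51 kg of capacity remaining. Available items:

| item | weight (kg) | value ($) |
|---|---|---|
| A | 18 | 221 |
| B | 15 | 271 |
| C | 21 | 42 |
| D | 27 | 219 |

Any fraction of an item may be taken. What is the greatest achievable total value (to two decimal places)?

638.00

Order: B (271/15=18.07) > A (221/18=12.28) > D (219/27=8.11) > C (42/21=2.00)
Fill: take B (15 @ 271) → take A (18 @ 221) → take 18/27 of D → 146.00; 51/51 used.
Total value = 638.00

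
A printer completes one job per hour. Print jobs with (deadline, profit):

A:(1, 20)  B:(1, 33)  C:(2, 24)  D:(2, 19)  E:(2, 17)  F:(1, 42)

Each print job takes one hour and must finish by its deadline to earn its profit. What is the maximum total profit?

66

Sort by profit descending; place each in the latest free slot ≤ its deadline.
By profit: F(d1,42), B(d1,33), C(d2,24), A(d1,20), D(d2,19), E(d2,17)
F→slot 1; B skipped; C→slot 2; A skipped; D skipped; E skipped.
Profit = 42 + 24 = 66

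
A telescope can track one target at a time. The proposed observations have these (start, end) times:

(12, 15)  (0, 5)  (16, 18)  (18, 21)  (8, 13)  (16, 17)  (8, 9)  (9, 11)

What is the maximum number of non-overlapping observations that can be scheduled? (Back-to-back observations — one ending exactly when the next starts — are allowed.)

Sort by end time and greedily take each interval whose start is ≥ the last chosen end.
Sorted by end: (0,5)  (8,9)  (9,11)  (8,13)  (12,15)  (16,17)  (16,18)  (18,21)
take (0,5); take (8,9); take (9,11); skip (8,13); take (12,15); take (16,17); take (18,21).
Selected 6 observations.

6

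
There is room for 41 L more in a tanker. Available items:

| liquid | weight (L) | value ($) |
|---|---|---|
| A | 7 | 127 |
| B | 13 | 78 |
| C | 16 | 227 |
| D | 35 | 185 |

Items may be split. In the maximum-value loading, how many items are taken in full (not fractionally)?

Sort by value per unit weight and fill in that order.
Order: A (127/7=18.14) > C (227/16=14.19) > B (78/13=6.00) > D (185/35=5.29)
Fill: take A (7 @ 127) → take C (16 @ 227) → take B (13 @ 78) → take 5/35 of D → 26.43; 41/41 used.
3 item(s) taken whole; one partial (take 5/35 of D).

3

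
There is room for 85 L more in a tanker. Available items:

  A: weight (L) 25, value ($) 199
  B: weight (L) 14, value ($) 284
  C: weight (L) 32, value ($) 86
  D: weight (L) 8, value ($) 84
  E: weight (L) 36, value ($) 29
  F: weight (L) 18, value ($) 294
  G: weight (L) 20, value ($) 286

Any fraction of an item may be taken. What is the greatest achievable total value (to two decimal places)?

Greedy by value/weight ratio, highest first.
Ratios (sorted): B 20.29, F 16.33, G 14.30, D 10.50, A 7.96, C 2.69, E 0.81
take B (14 @ 284); take F (18 @ 294); take G (20 @ 286); take D (8 @ 84); take A (25 @ 199). Capacity used 85/85.
Total value = 1147.00

1147.00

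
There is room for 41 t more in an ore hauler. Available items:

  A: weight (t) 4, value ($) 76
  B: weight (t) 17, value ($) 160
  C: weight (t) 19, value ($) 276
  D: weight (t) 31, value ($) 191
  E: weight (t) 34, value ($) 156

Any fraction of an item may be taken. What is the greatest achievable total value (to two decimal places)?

518.16

Sort by value per unit weight and fill in that order.
Ratios (sorted): A 19.00, C 14.53, B 9.41, D 6.16, E 4.59
take A (4 @ 76); take C (19 @ 276); take B (17 @ 160); take 1/31 of D → 6.16. Capacity used 41/41.
Total value = 518.16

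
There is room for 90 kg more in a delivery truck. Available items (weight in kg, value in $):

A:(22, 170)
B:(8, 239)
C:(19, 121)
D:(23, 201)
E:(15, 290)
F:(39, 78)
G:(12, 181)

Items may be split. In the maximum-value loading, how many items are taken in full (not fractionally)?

5

Ratios (sorted): B 29.88, E 19.33, G 15.08, D 8.74, A 7.73, C 6.37, F 2.00
take B (8 @ 239); take E (15 @ 290); take G (12 @ 181); take D (23 @ 201); take A (22 @ 170); take 10/19 of C → 63.68. Capacity used 90/90.
5 item(s) taken whole; one partial (take 10/19 of C).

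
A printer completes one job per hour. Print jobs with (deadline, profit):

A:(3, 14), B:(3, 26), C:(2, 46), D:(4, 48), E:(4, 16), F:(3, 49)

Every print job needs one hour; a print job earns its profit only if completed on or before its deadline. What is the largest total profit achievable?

By profit: F(d3,49), D(d4,48), C(d2,46), B(d3,26), E(d4,16), A(d3,14)
F→slot 3; D→slot 4; C→slot 2; B→slot 1; E skipped; A skipped.
Profit = 26 + 46 + 49 + 48 = 169

169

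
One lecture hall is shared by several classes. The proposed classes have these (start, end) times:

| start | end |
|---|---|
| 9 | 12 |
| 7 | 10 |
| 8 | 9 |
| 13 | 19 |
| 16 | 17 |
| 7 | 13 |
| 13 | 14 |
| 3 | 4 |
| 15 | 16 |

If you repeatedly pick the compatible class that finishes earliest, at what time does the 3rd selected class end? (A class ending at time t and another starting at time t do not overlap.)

12

By end time: (3,4), (8,9), (7,10), (9,12), (7,13), (13,14), (15,16), (16,17), (13,19).
Pick (3,4); next start ≥ 4 → (8,9); next start ≥ 9 → (9,12); next start ≥ 12 → (13,14); next start ≥ 14 → (15,16); next start ≥ 16 → (16,17).
Selected: (3,4) (8,9) (9,12) (13,14) (15,16) (16,17)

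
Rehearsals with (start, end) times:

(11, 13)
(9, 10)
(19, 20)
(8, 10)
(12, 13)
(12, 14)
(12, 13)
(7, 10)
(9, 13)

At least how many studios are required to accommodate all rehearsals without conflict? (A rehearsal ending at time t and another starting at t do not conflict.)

Count concurrent intervals with a sweep; the peak is the room count.
Events (time:±→running): 7:+→1 8:+→2 9:+→3 9:+→4 10:-→3 10:-→2 10:-→1 11:+→2 12:+→3 12:+→4 12:+→5 … peak 5.

5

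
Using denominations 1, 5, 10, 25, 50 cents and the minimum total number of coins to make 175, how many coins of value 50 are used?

Use the largest denomination that fits, subtract, and repeat.
175 = 3×50 + 1×25
Count of 50: 3

3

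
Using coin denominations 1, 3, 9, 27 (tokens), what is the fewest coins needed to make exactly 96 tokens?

Greedy: take as many of the largest coin as possible, then repeat with the remainder.
96 − 3×27→15 − 1×9→6 − 2×3→0
Total coins = 3 + 1 + 2 = 6

6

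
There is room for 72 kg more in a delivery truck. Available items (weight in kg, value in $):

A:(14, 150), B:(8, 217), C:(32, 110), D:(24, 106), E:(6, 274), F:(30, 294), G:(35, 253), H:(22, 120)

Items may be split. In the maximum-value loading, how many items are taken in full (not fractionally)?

Ratios (sorted): E 45.67, B 27.12, A 10.71, F 9.80, G 7.23, H 5.45, D 4.42, C 3.44
take E (6 @ 274); take B (8 @ 217); take A (14 @ 150); take F (30 @ 294); take 14/35 of G → 101.20. Capacity used 72/72.
4 item(s) taken whole; one partial (take 14/35 of G).

4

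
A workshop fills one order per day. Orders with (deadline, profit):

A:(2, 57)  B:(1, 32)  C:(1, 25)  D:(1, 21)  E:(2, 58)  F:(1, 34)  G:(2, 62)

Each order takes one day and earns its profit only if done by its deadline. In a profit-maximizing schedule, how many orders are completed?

2

Take jobs in profit order; each goes to the latest open slot no later than its deadline.
By profit: G(d2,62), E(d2,58), A(d2,57), F(d1,34), B(d1,32), C(d1,25), D(d1,21)
G→slot 2; E→slot 1; A skipped; F skipped; B skipped; C skipped; D skipped.
2 of 7 scheduled.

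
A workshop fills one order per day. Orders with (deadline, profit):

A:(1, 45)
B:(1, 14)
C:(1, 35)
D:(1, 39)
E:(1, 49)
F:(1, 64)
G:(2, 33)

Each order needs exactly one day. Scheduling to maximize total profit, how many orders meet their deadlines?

2

By profit: F(d1,64), E(d1,49), A(d1,45), D(d1,39), C(d1,35), G(d2,33), B(d1,14)
F→slot 1; E skipped; A skipped; D skipped; C skipped; G→slot 2; B skipped.
2 of 7 scheduled.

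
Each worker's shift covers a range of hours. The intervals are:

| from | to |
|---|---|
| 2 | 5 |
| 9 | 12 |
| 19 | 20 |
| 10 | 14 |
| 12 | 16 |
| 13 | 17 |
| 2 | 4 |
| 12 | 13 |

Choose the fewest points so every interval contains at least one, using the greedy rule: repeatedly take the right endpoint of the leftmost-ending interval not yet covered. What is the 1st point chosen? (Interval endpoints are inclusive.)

4

Sorted: [2,4] [2,5] [9,12] [12,13] [10,14] [12,16] [13,17] [19,20]
{[2,4],[2,5]} hit by 4; {[9,12],[12,13],[10,14],[12,16]} hit by 12; {[13,17]} hit by 17; {[19,20]} hit by 20.
Points: 4, 12, 17, 20 (4 total).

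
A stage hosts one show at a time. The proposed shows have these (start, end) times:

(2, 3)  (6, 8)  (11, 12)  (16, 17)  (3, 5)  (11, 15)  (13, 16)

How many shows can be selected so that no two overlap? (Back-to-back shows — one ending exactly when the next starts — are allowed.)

6

Sort by end time and greedily take each interval whose start is ≥ the last chosen end.
By end time: (2,3), (3,5), (6,8), (11,12), (11,15), (13,16), (16,17).
Pick (2,3); next start ≥ 3 → (3,5); next start ≥ 5 → (6,8); next start ≥ 8 → (11,12); next start ≥ 12 → (13,16); next start ≥ 16 → (16,17).
Selected 6 shows.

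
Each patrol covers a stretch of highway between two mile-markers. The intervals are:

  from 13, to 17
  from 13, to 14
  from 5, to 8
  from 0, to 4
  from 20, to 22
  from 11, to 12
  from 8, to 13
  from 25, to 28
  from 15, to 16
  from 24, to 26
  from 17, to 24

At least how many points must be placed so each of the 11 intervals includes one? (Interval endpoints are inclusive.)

Process intervals by earliest right end; each time one isn't hit yet, stab at its right endpoint.
Sorted: [0,4] [5,8] [11,12] [8,13] [13,14] [15,16] [13,17] [20,22] [17,24] [24,26] [25,28]
{[0,4]} hit by 4; {[5,8]} hit by 8; {[11,12],[8,13]} hit by 12; {[13,14]} hit by 14; {[15,16],[13,17]} hit by 16; {[20,22],[17,24]} hit by 22; {[24,26],[25,28]} hit by 26.
Points: 4, 8, 12, 14, 16, 22, 26 (7 total).

7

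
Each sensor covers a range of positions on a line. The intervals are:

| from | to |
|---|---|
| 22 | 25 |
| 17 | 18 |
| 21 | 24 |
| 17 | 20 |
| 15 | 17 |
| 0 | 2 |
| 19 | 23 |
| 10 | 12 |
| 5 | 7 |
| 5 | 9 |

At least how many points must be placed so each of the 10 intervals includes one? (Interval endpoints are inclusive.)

Sorted: [0,2] [5,7] [5,9] [10,12] [15,17] [17,18] [17,20] [19,23] [21,24] [22,25]
{[0,2]} hit by 2; {[5,7],[5,9]} hit by 7; {[10,12]} hit by 12; {[15,17],[17,18],[17,20]} hit by 17; {[19,23],[21,24],[22,25]} hit by 23.
Points: 2, 7, 12, 17, 23 (5 total).

5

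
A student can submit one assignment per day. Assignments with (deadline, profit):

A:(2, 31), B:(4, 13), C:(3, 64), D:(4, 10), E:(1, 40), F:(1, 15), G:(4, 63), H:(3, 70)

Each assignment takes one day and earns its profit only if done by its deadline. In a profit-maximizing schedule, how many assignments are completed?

4

By profit: H(d3,70), C(d3,64), G(d4,63), E(d1,40), A(d2,31), F(d1,15), B(d4,13), D(d4,10)
H→slot 3; C→slot 2; G→slot 4; E→slot 1; A skipped; F skipped; B skipped; D skipped.
4 of 8 scheduled.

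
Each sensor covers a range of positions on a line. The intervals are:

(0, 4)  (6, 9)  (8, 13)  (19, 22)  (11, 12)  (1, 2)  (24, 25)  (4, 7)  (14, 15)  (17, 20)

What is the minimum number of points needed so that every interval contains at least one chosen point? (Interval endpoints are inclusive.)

6

Sorted: [1,2] [0,4] [4,7] [6,9] [11,12] [8,13] [14,15] [17,20] [19,22] [24,25]
{[1,2],[0,4]} hit by 2; {[4,7],[6,9]} hit by 7; {[11,12],[8,13]} hit by 12; {[14,15]} hit by 15; {[17,20],[19,22]} hit by 20; {[24,25]} hit by 25.
Points: 2, 7, 12, 15, 20, 25 (6 total).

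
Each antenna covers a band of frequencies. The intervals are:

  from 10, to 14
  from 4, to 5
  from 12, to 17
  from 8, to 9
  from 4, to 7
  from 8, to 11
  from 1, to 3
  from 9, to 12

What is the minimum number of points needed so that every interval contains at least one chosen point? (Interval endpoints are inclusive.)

4

Process intervals by earliest right end; each time one isn't hit yet, stab at its right endpoint.
Sorted: [1,3] [4,5] [4,7] [8,9] [8,11] [9,12] [10,14] [12,17]
{[1,3]} hit by 3; {[4,5],[4,7]} hit by 5; {[8,9],[8,11],[9,12]} hit by 9; {[10,14],[12,17]} hit by 14.
Points: 3, 5, 9, 14 (4 total).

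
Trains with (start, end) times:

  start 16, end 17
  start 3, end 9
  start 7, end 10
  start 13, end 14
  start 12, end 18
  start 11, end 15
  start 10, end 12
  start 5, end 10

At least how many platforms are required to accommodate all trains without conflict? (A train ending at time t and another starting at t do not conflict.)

The answer is the maximum number of intervals overlapping at any instant.
Events (time:±→running): 3:+→1 5:+→2 7:+→3 … peak 3.

3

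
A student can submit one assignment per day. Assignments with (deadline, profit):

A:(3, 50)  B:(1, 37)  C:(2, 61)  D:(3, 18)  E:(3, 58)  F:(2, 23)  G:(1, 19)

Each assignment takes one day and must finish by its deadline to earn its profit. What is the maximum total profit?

Sort by profit descending; place each in the latest free slot ≤ its deadline.
Profit order: C=61 E=58 A=50 B=37 F=23 G=19 D=18
Assign: C→slot 2, E→slot 3, A→slot 1, B skipped, F skipped, G skipped, D skipped.
Slots: [1:A] [2:C] [3:E]
Profit = 50 + 61 + 58 = 169

169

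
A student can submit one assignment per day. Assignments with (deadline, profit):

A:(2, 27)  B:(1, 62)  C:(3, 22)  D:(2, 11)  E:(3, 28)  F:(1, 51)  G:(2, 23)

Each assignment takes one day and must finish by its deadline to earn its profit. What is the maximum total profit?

Sort by profit descending; place each in the latest free slot ≤ its deadline.
By profit: B(d1,62), F(d1,51), E(d3,28), A(d2,27), G(d2,23), C(d3,22), D(d2,11)
B→slot 1; F skipped; E→slot 3; A→slot 2; G skipped; C skipped; D skipped.
Profit = 62 + 27 + 28 = 117

117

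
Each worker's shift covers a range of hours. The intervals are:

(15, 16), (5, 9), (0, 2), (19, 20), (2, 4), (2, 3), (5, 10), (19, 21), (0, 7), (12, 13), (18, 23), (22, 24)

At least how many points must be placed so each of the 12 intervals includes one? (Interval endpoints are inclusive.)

Sort by right endpoint; whenever an interval is uncovered, place a point at its right end.
Sorted: [0,2] [2,3] [2,4] [0,7] [5,9] [5,10] [12,13] [15,16] [19,20] [19,21] [18,23] [22,24]
{[0,2],[2,3],[2,4],[0,7]} hit by 2; {[5,9],[5,10]} hit by 9; {[12,13]} hit by 13; {[15,16]} hit by 16; {[19,20],[19,21],[18,23]} hit by 20; {[22,24]} hit by 24.
Points: 2, 9, 13, 16, 20, 24 (6 total).

6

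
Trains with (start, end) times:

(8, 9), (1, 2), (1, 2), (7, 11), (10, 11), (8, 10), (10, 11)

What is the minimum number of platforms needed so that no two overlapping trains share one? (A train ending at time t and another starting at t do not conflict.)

3

Count concurrent intervals with a sweep; the peak is the room count.
starts: [1, 1, 7, 8, 8, 10, 10]
ends:   [2, 2, 9, 10, 11, 11, 11]
s1→1 s1→2 e2→1 e2→0 s7→1 s8→2 s8→3  — peak 3.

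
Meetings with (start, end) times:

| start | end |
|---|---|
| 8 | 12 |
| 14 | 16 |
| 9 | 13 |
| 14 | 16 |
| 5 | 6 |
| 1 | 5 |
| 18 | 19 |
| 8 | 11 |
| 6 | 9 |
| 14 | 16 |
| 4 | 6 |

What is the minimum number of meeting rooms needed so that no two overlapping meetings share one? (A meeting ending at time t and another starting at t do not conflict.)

3

The answer is the maximum number of intervals overlapping at any instant.
starts: [1, 4, 5, 6, 8, 8, 9, 14, 14, 14, 18]
ends:   [5, 6, 6, 9, 11, 12, 13, 16, 16, 16, 19]
s1→1 s4→2 e5→1 s5→2 e6→1 e6→0 s6→1 s8→2 s8→3  — peak 3.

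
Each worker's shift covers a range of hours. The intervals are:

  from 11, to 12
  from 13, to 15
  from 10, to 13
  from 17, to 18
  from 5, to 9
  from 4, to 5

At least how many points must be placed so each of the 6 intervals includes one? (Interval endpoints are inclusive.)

4

Process intervals by earliest right end; each time one isn't hit yet, stab at its right endpoint.
Sorted: [4,5] [5,9] [11,12] [10,13] [13,15] [17,18]
{[4,5],[5,9]} hit by 5; {[11,12],[10,13]} hit by 12; {[13,15]} hit by 15; {[17,18]} hit by 18.
Points: 5, 12, 15, 18 (4 total).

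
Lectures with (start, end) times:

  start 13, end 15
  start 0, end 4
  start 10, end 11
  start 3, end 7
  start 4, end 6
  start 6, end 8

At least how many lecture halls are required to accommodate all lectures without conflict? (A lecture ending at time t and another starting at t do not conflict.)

starts: [0, 3, 4, 6, 10, 13]
ends:   [4, 6, 7, 8, 11, 15]
s0→1 s3→2  — peak 2.

2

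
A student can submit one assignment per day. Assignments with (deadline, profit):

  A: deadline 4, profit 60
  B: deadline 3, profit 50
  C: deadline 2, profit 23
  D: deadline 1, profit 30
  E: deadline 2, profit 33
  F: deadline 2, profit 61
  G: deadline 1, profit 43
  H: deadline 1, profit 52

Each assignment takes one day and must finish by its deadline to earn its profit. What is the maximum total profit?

By profit: F(d2,61), A(d4,60), H(d1,52), B(d3,50), G(d1,43), E(d2,33), D(d1,30), C(d2,23)
F→slot 2; A→slot 4; H→slot 1; B→slot 3; G skipped; E skipped; D skipped; C skipped.
Profit = 52 + 61 + 50 + 60 = 223

223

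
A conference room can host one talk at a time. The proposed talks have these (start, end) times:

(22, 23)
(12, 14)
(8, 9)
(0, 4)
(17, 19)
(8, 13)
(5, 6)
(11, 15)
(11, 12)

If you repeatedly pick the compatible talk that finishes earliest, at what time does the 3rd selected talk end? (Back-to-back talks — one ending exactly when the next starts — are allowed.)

Sorted by end: (0,4)  (5,6)  (8,9)  (11,12)  (8,13)  (12,14)  (11,15)  (17,19)  (22,23)
take (0,4); take (5,6); take (8,9); take (11,12); take (12,14); take (17,19); take (22,23).
Selected: (0,4) (5,6) (8,9) (11,12) (12,14) (17,19) (22,23)

9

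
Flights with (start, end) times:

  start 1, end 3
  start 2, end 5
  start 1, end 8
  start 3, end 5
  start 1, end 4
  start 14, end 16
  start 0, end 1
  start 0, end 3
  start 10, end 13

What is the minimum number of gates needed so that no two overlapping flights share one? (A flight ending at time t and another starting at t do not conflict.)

5

The answer is the maximum number of intervals overlapping at any instant.
starts: [0, 0, 1, 1, 1, 2, 3, 10, 14]
ends:   [1, 3, 3, 4, 5, 5, 8, 13, 16]
s0→1 s0→2 e1→1 s1→2 s1→3 s1→4 s2→5  — peak 5.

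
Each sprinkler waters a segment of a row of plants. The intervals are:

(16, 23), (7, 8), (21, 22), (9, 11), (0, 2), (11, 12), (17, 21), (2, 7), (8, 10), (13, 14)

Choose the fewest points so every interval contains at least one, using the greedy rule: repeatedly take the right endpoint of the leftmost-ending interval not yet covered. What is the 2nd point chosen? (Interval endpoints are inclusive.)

8

Sorted: [0,2] [2,7] [7,8] [8,10] [9,11] [11,12] [13,14] [17,21] [21,22] [16,23]
{[0,2],[2,7]} hit by 2; {[7,8],[8,10]} hit by 8; {[9,11],[11,12]} hit by 11; {[13,14]} hit by 14; {[17,21],[21,22],[16,23]} hit by 21.
Points: 2, 8, 11, 14, 21 (5 total).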